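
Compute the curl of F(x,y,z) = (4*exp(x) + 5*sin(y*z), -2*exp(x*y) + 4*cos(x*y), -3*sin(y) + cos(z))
(-3*cos(y), 5*y*cos(y*z), -2*y*exp(x*y) - 4*y*sin(x*y) - 5*z*cos(y*z))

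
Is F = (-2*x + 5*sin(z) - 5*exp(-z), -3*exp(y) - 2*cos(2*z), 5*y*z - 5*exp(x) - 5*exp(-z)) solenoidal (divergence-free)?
No, ∇·F = 5*y - 3*exp(y) - 2 + 5*exp(-z)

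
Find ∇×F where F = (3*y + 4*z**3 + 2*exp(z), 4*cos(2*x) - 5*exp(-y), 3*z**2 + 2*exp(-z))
(0, 12*z**2 + 2*exp(z), -8*sin(2*x) - 3)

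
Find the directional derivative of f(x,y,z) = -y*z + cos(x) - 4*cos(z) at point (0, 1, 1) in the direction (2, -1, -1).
sqrt(6)*(1 - 2*sin(1))/3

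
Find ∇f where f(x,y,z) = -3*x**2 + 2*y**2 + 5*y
(-6*x, 4*y + 5, 0)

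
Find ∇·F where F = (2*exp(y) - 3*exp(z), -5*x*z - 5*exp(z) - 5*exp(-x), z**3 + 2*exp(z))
3*z**2 + 2*exp(z)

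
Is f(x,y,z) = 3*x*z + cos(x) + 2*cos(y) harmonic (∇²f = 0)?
No, ∇²f = -cos(x) - 2*cos(y)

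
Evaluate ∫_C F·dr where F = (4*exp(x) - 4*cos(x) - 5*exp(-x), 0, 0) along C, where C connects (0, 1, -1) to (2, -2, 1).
-9 - 4*sin(2) + 5*exp(-2) + 4*exp(2)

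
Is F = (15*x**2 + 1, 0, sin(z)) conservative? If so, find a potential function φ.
Yes, F is conservative. φ = 5*x**3 + x - cos(z)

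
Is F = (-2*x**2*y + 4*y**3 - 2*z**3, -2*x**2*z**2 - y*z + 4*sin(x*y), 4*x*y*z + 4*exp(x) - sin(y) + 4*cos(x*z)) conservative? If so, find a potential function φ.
No, ∇×F = (4*x**2*z + 4*x*z + y - cos(y), -4*y*z - 6*z**2 + 4*z*sin(x*z) - 4*exp(x), 2*x**2 - 4*x*z**2 - 12*y**2 + 4*y*cos(x*y)) ≠ 0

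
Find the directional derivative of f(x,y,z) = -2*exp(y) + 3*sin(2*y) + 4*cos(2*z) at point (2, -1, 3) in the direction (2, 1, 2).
2*cos(2) - 2*exp(-1)/3 - 16*sin(6)/3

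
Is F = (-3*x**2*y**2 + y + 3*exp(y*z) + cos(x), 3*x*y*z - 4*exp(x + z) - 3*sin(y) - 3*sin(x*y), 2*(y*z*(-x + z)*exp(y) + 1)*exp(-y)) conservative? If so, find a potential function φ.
No, ∇×F = (-3*x*y - 2*x*z + 2*z**2 + 4*exp(x + z) - 2*exp(-y), y*(2*z + 3*exp(y*z)), 6*x**2*y + 3*y*z - 3*y*cos(x*y) - 3*z*exp(y*z) - 4*exp(x + z) - 1) ≠ 0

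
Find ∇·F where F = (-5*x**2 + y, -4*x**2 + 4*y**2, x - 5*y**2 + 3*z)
-10*x + 8*y + 3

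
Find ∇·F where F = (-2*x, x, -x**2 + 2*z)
0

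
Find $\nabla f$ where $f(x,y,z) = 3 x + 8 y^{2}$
(3, 16*y, 0)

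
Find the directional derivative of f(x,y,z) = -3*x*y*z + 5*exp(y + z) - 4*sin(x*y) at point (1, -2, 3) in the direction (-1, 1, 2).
sqrt(6)*(-5 - 4*cos(2) + 5*E)/2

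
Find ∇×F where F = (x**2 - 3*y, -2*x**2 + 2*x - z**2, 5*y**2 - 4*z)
(10*y + 2*z, 0, 5 - 4*x)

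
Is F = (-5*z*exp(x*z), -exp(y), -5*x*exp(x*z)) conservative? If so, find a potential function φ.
Yes, F is conservative. φ = -exp(y) - 5*exp(x*z)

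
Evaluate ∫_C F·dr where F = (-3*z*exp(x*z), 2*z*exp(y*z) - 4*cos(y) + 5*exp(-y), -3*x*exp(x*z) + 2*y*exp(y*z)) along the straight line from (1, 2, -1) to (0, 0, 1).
-6 + 3*exp(-2) + 3*exp(-1) + 4*sin(2)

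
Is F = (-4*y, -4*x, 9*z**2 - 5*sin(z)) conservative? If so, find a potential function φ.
Yes, F is conservative. φ = -4*x*y + 3*z**3 + 5*cos(z)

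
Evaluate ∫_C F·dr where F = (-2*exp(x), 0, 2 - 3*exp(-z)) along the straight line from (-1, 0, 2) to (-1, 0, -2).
-8 + 6*sinh(2)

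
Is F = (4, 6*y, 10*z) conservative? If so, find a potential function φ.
Yes, F is conservative. φ = 4*x + 3*y**2 + 5*z**2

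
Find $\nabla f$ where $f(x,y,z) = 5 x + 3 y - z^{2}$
(5, 3, -2*z)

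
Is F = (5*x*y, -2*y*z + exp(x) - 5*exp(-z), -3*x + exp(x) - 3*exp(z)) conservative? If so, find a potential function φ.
No, ∇×F = (2*y - 5*exp(-z), 3 - exp(x), -5*x + exp(x)) ≠ 0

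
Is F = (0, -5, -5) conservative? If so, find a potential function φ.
Yes, F is conservative. φ = -5*y - 5*z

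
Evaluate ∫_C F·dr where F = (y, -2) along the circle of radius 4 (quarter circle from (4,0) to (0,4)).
-4*pi - 8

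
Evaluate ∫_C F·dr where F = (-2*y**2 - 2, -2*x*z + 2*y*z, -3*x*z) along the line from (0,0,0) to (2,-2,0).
-28/3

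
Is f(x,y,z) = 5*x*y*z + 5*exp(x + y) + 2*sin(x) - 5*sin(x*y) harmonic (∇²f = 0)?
No, ∇²f = 5*x**2*sin(x*y) + 5*y**2*sin(x*y) + 10*exp(x + y) - 2*sin(x)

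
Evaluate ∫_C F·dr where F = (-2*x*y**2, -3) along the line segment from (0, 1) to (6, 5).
-528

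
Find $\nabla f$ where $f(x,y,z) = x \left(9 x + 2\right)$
(18*x + 2, 0, 0)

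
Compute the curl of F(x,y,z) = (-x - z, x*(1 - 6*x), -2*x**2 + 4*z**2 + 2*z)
(0, 4*x - 1, 1 - 12*x)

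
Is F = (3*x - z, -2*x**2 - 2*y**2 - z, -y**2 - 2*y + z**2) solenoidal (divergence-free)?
No, ∇·F = -4*y + 2*z + 3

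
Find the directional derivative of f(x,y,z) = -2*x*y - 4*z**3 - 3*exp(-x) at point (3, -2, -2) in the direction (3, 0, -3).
sqrt(2)*(3 + 52*exp(3))*exp(-3)/2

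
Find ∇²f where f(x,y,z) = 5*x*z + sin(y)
-sin(y)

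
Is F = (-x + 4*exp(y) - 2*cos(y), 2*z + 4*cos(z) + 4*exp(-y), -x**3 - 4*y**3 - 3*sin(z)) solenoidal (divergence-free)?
No, ∇·F = -3*cos(z) - 1 - 4*exp(-y)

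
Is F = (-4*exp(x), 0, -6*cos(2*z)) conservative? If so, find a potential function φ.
Yes, F is conservative. φ = -4*exp(x) - 3*sin(2*z)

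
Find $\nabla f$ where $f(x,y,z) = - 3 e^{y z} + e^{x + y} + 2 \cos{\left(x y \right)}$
(-2*y*sin(x*y) + exp(x + y), -2*x*sin(x*y) - 3*z*exp(y*z) + exp(x + y), -3*y*exp(y*z))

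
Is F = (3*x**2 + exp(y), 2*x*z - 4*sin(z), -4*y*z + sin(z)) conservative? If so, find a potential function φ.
No, ∇×F = (-2*x - 4*z + 4*cos(z), 0, 2*z - exp(y)) ≠ 0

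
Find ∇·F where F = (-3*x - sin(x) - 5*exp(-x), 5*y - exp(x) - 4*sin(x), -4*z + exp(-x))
-cos(x) - 2 + 5*exp(-x)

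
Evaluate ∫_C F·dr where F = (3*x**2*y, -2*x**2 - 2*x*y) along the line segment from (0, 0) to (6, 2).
260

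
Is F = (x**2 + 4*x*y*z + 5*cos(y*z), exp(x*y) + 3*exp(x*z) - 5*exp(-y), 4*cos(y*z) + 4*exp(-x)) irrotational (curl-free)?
No, ∇×F = (-3*x*exp(x*z) - 4*z*sin(y*z), 4*x*y - 5*y*sin(y*z) + 4*exp(-x), -4*x*z + y*exp(x*y) + 3*z*exp(x*z) + 5*z*sin(y*z))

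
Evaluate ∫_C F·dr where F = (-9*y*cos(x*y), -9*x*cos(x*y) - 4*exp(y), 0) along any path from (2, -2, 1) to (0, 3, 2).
-4*exp(3) + 4*exp(-2) - 9*sin(4)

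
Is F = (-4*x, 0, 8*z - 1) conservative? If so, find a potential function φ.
Yes, F is conservative. φ = -2*x**2 + 4*z**2 - z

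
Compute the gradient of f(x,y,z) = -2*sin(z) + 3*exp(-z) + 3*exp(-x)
(-3*exp(-x), 0, -2*cos(z) - 3*exp(-z))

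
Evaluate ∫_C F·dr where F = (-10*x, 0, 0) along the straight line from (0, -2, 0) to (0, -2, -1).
0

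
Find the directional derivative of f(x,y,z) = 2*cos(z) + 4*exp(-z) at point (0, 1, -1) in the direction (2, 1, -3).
3*sqrt(14)*(-sin(1) + 2*E)/7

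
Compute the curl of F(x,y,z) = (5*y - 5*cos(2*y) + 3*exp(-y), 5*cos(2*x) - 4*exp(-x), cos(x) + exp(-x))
(0, sin(x) + exp(-x), -10*sin(2*x) - 10*sin(2*y) - 5 + 3*exp(-y) + 4*exp(-x))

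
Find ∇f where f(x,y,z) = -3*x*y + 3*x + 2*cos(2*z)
(3 - 3*y, -3*x, -4*sin(2*z))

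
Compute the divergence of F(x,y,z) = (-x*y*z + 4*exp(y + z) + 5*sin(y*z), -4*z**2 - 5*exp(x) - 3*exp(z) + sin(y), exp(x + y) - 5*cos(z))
-y*z + 5*sin(z) + cos(y)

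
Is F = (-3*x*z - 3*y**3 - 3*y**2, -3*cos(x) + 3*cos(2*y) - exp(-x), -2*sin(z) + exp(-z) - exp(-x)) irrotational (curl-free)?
No, ∇×F = (0, -3*x - exp(-x), 9*y**2 + 6*y + 3*sin(x) + exp(-x))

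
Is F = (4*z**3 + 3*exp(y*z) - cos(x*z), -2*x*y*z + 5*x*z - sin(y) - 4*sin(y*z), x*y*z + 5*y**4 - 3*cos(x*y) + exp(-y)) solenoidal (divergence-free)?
No, ∇·F = x*y - 2*x*z + z*sin(x*z) - 4*z*cos(y*z) - cos(y)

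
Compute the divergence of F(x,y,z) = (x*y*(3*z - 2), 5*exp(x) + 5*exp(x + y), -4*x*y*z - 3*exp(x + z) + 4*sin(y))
-4*x*y + y*(3*z - 2) + 5*exp(x + y) - 3*exp(x + z)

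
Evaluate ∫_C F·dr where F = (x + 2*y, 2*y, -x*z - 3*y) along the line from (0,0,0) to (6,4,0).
58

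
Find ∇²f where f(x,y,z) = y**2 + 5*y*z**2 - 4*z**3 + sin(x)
10*y - 24*z - sin(x) + 2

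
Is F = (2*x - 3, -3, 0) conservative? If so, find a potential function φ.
Yes, F is conservative. φ = x**2 - 3*x - 3*y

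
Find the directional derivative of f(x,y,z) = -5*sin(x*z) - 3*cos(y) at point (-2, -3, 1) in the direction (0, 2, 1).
sqrt(5)*(2*cos(2) - 6*sin(3)/5)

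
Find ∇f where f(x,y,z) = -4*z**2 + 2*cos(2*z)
(0, 0, -8*z - 4*sin(2*z))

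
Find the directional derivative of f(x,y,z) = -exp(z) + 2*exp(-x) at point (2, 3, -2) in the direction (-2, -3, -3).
7*sqrt(22)*exp(-2)/22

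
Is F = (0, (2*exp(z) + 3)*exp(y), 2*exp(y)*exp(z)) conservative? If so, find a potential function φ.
Yes, F is conservative. φ = (2*exp(z) + 3)*exp(y)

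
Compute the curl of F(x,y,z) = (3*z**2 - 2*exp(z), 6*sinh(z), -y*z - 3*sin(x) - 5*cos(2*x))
(-z - 6*cosh(z), 6*z - 2*exp(z) - 10*sin(2*x) + 3*cos(x), 0)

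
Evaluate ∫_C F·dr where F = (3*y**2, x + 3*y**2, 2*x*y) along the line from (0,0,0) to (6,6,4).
546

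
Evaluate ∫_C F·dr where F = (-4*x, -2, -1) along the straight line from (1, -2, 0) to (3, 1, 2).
-24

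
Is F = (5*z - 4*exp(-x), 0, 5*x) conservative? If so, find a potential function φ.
Yes, F is conservative. φ = 5*x*z + 4*exp(-x)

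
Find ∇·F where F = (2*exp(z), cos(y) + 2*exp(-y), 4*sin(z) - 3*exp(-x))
-sin(y) + 4*cos(z) - 2*exp(-y)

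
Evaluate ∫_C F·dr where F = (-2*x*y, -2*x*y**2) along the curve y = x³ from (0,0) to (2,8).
-3136/5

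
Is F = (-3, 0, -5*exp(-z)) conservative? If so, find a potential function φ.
Yes, F is conservative. φ = -3*x + 5*exp(-z)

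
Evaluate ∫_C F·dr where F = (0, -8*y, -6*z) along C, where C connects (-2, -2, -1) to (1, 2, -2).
-9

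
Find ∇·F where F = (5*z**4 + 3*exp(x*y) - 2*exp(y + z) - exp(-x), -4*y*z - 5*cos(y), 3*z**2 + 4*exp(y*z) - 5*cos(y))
3*y*exp(x*y) + 4*y*exp(y*z) + 2*z + 5*sin(y) + exp(-x)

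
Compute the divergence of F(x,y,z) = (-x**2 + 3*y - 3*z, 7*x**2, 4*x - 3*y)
-2*x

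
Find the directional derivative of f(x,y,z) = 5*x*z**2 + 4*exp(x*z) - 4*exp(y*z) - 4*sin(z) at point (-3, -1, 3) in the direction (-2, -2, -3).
12*sqrt(17)*(exp(9)*cos(3) + 1 + exp(6) + 15*exp(9))*exp(-9)/17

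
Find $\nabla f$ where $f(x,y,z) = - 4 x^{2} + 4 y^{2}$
(-8*x, 8*y, 0)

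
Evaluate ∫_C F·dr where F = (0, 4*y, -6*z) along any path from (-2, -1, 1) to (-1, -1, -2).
-9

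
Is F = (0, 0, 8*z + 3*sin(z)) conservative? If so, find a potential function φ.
Yes, F is conservative. φ = 4*z**2 - 3*cos(z)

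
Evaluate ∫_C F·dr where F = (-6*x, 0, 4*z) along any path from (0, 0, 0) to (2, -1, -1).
-10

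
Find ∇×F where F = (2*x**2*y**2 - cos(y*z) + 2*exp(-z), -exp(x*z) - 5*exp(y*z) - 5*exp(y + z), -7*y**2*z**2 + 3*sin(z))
(x*exp(x*z) - 14*y*z**2 + 5*y*exp(y*z) + 5*exp(y + z), y*sin(y*z) - 2*exp(-z), -4*x**2*y - z*exp(x*z) - z*sin(y*z))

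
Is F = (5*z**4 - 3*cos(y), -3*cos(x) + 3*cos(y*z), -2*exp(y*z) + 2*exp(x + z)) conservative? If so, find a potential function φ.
No, ∇×F = (3*y*sin(y*z) - 2*z*exp(y*z), 20*z**3 - 2*exp(x + z), 3*sin(x) - 3*sin(y)) ≠ 0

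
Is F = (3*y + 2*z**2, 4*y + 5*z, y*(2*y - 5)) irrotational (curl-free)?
No, ∇×F = (4*y - 10, 4*z, -3)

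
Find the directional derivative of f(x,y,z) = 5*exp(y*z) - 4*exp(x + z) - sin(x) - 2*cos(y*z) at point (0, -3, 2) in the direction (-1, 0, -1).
sqrt(2)*(15 + exp(6) - 6*exp(6)*sin(6) + 8*exp(8))*exp(-6)/2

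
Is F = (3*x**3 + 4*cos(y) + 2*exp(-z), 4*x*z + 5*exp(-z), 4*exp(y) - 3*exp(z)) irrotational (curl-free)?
No, ∇×F = (-4*x + 4*exp(y) + 5*exp(-z), -2*exp(-z), 4*z + 4*sin(y))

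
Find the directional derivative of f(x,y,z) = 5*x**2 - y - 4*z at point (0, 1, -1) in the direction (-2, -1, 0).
sqrt(5)/5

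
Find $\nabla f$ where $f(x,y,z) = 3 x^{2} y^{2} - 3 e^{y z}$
(6*x*y**2, 6*x**2*y - 3*z*exp(y*z), -3*y*exp(y*z))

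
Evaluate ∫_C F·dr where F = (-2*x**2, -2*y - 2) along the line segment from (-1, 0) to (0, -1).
1/3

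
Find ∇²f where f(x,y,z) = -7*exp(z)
-7*exp(z)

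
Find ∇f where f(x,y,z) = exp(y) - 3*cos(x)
(3*sin(x), exp(y), 0)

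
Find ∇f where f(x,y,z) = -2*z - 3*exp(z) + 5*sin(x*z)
(5*z*cos(x*z), 0, 5*x*cos(x*z) - 3*exp(z) - 2)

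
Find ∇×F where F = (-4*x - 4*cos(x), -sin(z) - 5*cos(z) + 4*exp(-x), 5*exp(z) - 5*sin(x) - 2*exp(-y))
(-5*sin(z) + cos(z) + 2*exp(-y), 5*cos(x), -4*exp(-x))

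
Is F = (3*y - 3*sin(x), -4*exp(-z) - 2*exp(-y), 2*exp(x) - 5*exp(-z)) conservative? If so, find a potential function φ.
No, ∇×F = (-4*exp(-z), -2*exp(x), -3) ≠ 0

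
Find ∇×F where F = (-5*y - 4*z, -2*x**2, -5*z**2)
(0, -4, 5 - 4*x)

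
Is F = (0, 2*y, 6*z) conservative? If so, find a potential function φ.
Yes, F is conservative. φ = y**2 + 3*z**2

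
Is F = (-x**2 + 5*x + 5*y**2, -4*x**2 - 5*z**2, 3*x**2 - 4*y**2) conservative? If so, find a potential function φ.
No, ∇×F = (-8*y + 10*z, -6*x, -8*x - 10*y) ≠ 0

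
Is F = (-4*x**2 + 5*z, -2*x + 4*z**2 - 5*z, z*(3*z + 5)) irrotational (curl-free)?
No, ∇×F = (5 - 8*z, 5, -2)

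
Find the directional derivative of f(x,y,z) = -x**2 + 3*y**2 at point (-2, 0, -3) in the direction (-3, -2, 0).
-12*sqrt(13)/13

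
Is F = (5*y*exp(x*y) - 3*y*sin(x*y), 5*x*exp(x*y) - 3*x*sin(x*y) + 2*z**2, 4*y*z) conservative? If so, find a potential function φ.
Yes, F is conservative. φ = 2*y*z**2 + 5*exp(x*y) + 3*cos(x*y)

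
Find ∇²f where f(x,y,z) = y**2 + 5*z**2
12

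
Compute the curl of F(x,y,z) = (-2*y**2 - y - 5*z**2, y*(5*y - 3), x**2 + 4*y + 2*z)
(4, -2*x - 10*z, 4*y + 1)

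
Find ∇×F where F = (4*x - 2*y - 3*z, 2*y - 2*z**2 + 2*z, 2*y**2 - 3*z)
(4*y + 4*z - 2, -3, 2)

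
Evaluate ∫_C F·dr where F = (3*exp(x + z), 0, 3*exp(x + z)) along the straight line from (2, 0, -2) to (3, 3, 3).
-3 + 3*exp(6)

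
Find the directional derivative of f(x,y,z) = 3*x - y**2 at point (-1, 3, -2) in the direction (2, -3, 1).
12*sqrt(14)/7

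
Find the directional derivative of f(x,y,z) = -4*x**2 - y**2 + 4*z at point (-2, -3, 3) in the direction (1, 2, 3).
20*sqrt(14)/7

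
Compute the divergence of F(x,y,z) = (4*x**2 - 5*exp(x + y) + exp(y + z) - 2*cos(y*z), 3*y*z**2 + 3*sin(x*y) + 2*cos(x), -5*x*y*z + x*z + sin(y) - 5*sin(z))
-5*x*y + 3*x*cos(x*y) + 9*x + 3*z**2 - 5*exp(x + y) - 5*cos(z)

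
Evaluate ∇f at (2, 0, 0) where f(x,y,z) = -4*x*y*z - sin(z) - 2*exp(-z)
(0, 0, 1)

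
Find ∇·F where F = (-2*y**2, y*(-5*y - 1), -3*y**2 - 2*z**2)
-10*y - 4*z - 1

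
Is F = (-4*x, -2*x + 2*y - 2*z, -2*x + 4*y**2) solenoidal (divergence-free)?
No, ∇·F = -2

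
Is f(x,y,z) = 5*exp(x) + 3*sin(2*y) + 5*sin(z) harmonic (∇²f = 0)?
No, ∇²f = 5*exp(x) - 12*sin(2*y) - 5*sin(z)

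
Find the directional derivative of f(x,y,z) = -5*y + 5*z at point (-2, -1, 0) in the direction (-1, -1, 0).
5*sqrt(2)/2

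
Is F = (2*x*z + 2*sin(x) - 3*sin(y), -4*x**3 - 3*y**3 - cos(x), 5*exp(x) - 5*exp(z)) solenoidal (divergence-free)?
No, ∇·F = -9*y**2 + 2*z - 5*exp(z) + 2*cos(x)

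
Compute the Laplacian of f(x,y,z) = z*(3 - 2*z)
-4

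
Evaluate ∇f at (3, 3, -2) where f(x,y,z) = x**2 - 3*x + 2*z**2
(3, 0, -8)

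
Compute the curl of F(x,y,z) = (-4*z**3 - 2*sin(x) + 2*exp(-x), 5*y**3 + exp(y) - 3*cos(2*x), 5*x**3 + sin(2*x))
(0, -15*x**2 - 12*z**2 - 2*cos(2*x), 6*sin(2*x))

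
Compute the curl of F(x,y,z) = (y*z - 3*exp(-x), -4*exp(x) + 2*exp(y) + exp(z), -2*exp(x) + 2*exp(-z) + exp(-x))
(-exp(z), y + sinh(x) + 3*cosh(x), -z - 4*exp(x))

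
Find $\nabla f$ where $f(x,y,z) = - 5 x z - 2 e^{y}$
(-5*z, -2*exp(y), -5*x)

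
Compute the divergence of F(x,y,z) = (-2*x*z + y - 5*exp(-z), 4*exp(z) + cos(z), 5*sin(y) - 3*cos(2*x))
-2*z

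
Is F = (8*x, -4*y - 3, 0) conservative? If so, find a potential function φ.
Yes, F is conservative. φ = 4*x**2 - 2*y**2 - 3*y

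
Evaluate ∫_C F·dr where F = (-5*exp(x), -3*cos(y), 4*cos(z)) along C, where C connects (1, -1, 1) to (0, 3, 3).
-7*sin(1) - 5 + sin(3) + 5*E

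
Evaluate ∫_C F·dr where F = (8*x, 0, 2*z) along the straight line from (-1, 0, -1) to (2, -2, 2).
15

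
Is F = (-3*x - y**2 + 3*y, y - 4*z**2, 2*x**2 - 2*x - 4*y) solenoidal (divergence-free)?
No, ∇·F = -2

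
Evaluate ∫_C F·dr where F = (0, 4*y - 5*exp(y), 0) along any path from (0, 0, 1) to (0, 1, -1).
7 - 5*E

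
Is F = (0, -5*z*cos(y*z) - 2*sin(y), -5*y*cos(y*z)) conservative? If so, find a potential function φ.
Yes, F is conservative. φ = -5*sin(y*z) + 2*cos(y)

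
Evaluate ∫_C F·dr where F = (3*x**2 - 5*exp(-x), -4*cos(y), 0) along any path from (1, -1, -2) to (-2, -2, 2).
-9 - 4*sin(1) - 5*exp(-1) + 4*sin(2) + 5*exp(2)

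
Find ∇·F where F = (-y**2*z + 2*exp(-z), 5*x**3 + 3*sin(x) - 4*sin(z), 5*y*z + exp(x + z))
5*y + exp(x + z)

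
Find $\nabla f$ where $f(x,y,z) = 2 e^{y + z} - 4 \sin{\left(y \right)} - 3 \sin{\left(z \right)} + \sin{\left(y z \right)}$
(0, z*cos(y*z) + 2*exp(y + z) - 4*cos(y), y*cos(y*z) + 2*exp(y + z) - 3*cos(z))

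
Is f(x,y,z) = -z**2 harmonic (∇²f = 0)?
No, ∇²f = -2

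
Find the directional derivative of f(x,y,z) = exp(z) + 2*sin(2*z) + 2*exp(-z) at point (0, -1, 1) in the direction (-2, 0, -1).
sqrt(5)*(-E*(4*cos(2) + E) + 2)*exp(-1)/5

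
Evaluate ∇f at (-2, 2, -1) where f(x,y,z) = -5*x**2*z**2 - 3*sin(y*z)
(20, 3*cos(2), 40 - 6*cos(2))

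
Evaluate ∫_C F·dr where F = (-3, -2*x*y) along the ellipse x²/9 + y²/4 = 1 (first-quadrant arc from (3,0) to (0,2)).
1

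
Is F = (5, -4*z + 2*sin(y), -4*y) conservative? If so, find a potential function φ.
Yes, F is conservative. φ = 5*x - 4*y*z - 2*cos(y)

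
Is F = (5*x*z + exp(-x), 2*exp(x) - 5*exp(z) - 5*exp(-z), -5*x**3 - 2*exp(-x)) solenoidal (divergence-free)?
No, ∇·F = 5*z - exp(-x)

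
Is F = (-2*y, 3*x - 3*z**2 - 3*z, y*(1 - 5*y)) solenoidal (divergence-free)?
Yes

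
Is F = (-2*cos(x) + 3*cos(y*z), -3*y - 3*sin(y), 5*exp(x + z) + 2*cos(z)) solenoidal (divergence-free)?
No, ∇·F = 5*exp(x + z) + 2*sin(x) - 2*sin(z) - 3*cos(y) - 3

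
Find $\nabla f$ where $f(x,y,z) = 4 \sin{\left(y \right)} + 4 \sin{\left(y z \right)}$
(0, 4*z*cos(y*z) + 4*cos(y), 4*y*cos(y*z))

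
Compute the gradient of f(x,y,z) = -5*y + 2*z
(0, -5, 2)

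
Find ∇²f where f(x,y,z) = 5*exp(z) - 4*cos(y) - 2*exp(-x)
5*exp(z) + 4*cos(y) - 2*exp(-x)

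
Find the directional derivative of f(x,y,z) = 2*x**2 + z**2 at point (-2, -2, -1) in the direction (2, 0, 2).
-5*sqrt(2)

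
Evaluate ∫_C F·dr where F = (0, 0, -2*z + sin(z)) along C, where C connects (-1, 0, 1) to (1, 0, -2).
-3 - cos(2) + cos(1)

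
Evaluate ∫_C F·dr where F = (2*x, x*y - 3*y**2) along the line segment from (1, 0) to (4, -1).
35/2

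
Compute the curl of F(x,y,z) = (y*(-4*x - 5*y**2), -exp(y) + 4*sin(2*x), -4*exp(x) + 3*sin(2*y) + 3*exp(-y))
(6*cos(2*y) - 3*exp(-y), 4*exp(x), 4*x + 15*y**2 + 8*cos(2*x))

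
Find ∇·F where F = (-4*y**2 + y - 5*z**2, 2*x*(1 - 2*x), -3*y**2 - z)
-1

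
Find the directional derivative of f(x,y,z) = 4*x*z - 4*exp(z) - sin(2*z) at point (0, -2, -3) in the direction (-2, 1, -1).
sqrt(6)*(2 + exp(3)*cos(6) + 12*exp(3))*exp(-3)/3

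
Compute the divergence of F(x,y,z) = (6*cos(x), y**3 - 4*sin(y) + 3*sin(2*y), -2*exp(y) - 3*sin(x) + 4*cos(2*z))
3*y**2 - 6*sin(x) - 8*sin(2*z) - 4*cos(y) + 6*cos(2*y)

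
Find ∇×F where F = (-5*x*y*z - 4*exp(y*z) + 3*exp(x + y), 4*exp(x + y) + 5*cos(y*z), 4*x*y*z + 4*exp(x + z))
(4*x*z + 5*y*sin(y*z), -5*x*y - 4*y*z - 4*y*exp(y*z) - 4*exp(x + z), 5*x*z + 4*z*exp(y*z) + exp(x + y))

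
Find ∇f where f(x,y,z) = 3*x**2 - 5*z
(6*x, 0, -5)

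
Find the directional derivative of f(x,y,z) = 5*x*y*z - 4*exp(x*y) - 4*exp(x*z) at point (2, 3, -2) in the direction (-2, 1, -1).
sqrt(6)*(-4 + 5*exp(4) + 8*exp(10))*exp(-4)/3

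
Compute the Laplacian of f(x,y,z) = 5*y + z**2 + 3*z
2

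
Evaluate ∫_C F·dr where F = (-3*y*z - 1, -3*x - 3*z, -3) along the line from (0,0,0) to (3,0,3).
-12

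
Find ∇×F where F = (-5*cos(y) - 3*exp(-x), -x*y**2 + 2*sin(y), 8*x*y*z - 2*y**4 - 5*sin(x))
(8*x*z - 8*y**3, -8*y*z + 5*cos(x), -y**2 - 5*sin(y))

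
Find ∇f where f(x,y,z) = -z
(0, 0, -1)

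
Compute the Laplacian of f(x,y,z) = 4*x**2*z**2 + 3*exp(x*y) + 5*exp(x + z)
3*x**2*exp(x*y) + 8*x**2 + 3*y**2*exp(x*y) + 8*z**2 + 10*exp(x + z)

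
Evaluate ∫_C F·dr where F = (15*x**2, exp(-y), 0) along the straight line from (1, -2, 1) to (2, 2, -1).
2*sinh(2) + 35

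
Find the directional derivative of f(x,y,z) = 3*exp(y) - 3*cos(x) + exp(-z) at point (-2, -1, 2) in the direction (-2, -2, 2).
sqrt(3)*(-E - 1/3 + exp(2)*sin(2))*exp(-2)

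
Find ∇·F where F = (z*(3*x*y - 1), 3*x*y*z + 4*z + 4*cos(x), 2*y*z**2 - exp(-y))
z*(3*x + 7*y)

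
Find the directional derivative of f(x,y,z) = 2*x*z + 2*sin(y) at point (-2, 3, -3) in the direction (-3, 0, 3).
sqrt(2)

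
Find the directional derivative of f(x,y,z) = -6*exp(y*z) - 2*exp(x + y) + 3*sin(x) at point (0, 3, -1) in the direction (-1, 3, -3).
sqrt(19)*(-4*exp(6) - 3*exp(3) + 72)*exp(-3)/19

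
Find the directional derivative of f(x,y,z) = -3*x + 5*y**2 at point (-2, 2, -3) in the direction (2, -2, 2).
-23*sqrt(3)/3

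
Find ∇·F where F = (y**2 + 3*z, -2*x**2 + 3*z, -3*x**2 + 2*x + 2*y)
0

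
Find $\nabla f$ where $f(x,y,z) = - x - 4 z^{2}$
(-1, 0, -8*z)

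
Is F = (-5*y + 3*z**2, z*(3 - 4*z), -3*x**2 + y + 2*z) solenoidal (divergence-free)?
No, ∇·F = 2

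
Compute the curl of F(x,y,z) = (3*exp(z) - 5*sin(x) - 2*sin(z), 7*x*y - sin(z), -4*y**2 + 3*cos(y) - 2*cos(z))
(-8*y - 3*sin(y) + cos(z), 3*exp(z) - 2*cos(z), 7*y)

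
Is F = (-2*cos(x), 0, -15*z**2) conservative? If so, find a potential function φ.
Yes, F is conservative. φ = -5*z**3 - 2*sin(x)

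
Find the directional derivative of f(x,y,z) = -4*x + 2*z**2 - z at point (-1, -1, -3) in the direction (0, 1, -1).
13*sqrt(2)/2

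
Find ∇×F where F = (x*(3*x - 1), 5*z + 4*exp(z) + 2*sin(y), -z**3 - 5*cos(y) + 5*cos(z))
(-4*exp(z) + 5*sin(y) - 5, 0, 0)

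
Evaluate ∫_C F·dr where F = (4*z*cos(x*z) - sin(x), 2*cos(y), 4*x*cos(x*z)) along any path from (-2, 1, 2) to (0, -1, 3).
-4*sin(1) + 4*sin(4) - cos(2) + 1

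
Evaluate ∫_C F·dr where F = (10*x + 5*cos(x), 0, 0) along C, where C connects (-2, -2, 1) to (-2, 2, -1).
0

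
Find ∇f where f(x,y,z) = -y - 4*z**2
(0, -1, -8*z)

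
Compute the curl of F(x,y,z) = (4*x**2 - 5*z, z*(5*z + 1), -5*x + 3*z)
(-10*z - 1, 0, 0)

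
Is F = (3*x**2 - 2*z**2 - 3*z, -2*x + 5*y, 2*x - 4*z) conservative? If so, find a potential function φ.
No, ∇×F = (0, -4*z - 5, -2) ≠ 0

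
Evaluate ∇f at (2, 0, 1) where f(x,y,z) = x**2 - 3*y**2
(4, 0, 0)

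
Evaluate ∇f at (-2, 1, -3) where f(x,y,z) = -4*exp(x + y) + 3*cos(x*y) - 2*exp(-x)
(-4*exp(-1) + 3*sin(2) + 2*exp(2), -6*sin(2) - 4*exp(-1), 0)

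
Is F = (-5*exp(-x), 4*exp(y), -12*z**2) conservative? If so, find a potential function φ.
Yes, F is conservative. φ = -4*z**3 + 4*exp(y) + 5*exp(-x)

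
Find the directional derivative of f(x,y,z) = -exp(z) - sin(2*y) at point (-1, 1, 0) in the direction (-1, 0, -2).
2*sqrt(5)/5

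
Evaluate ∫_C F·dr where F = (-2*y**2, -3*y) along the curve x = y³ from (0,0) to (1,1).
-27/10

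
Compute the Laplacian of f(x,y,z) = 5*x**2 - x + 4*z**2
18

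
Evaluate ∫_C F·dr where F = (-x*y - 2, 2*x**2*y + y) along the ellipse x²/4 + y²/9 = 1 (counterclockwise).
0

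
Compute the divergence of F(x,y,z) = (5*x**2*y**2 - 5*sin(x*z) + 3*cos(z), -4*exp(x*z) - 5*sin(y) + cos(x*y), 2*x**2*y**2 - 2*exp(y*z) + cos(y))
10*x*y**2 - x*sin(x*y) - 2*y*exp(y*z) - 5*z*cos(x*z) - 5*cos(y)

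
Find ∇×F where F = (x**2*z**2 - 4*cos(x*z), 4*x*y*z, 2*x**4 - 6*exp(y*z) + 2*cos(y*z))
(-4*x*y - 6*z*exp(y*z) - 2*z*sin(y*z), 2*x*(-4*x**2 + x*z + 2*sin(x*z)), 4*y*z)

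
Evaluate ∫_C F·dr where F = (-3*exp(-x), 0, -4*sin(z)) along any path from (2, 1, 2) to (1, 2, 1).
-3*exp(-2) + 3*exp(-1) - 4*cos(2) + 4*cos(1)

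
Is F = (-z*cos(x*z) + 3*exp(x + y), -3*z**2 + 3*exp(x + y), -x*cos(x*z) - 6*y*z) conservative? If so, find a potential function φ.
Yes, F is conservative. φ = -3*y*z**2 + 3*exp(x + y) - sin(x*z)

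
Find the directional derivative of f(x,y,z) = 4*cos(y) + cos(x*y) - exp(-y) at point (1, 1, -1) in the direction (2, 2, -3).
2*sqrt(17)*(-6*E*sin(1) + 1)*exp(-1)/17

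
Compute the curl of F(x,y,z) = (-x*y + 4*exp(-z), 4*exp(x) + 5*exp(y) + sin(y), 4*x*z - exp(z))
(0, -4*z - 4*exp(-z), x + 4*exp(x))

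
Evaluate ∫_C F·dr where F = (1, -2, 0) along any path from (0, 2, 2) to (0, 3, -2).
-2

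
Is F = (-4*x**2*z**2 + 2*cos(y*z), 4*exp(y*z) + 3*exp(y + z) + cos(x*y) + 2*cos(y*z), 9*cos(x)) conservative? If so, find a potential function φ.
No, ∇×F = (-4*y*exp(y*z) + 2*y*sin(y*z) - 3*exp(y + z), -8*x**2*z - 2*y*sin(y*z) + 9*sin(x), -y*sin(x*y) + 2*z*sin(y*z)) ≠ 0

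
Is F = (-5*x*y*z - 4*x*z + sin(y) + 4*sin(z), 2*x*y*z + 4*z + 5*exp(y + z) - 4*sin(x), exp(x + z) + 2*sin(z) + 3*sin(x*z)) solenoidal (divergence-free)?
No, ∇·F = 2*x*z + 3*x*cos(x*z) - 5*y*z - 4*z + exp(x + z) + 5*exp(y + z) + 2*cos(z)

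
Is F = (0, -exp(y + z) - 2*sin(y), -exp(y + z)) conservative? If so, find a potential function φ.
Yes, F is conservative. φ = -exp(y + z) + 2*cos(y)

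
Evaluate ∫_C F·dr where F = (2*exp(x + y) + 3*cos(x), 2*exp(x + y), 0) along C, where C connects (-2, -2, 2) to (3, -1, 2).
-2*exp(-4) + 3*sin(3) + 3*sin(2) + 2*exp(2)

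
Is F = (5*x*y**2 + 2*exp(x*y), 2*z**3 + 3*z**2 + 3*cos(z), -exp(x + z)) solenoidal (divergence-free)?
No, ∇·F = 5*y**2 + 2*y*exp(x*y) - exp(x + z)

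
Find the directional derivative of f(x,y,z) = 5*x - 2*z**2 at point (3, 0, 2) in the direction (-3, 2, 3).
-39*sqrt(22)/22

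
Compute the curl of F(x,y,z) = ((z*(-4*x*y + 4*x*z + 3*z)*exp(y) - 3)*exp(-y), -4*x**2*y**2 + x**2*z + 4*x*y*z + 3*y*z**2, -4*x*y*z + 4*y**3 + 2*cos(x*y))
(-x**2 - 4*x*y - 4*x*z - 2*x*sin(x*y) + 12*y**2 - 6*y*z, -4*x*y + 8*x*z + 4*y*z + 2*y*sin(x*y) + 6*z, -8*x*y**2 + 6*x*z + 4*y*z - 3*exp(-y))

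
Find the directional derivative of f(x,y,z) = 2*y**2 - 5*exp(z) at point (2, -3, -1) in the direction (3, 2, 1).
sqrt(14)*(-24*E - 5)*exp(-1)/14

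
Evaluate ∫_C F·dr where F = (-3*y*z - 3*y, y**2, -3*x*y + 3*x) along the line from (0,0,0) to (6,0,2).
18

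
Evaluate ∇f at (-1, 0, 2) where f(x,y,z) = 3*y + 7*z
(0, 3, 7)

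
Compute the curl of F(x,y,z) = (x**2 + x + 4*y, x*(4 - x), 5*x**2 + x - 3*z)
(0, -10*x - 1, -2*x)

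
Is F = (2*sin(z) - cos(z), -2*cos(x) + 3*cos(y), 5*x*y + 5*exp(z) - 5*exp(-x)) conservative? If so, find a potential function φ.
No, ∇×F = (5*x, -5*y + sin(z) + 2*cos(z) - 5*exp(-x), 2*sin(x)) ≠ 0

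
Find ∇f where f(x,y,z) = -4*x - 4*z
(-4, 0, -4)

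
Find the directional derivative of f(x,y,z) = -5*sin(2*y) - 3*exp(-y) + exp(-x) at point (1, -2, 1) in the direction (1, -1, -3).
sqrt(11)*(-3*exp(3) + 10*E*cos(4) - 1)*exp(-1)/11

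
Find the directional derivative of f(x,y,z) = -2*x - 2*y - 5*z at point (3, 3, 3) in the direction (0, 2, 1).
-9*sqrt(5)/5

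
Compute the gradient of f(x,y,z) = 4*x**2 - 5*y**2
(8*x, -10*y, 0)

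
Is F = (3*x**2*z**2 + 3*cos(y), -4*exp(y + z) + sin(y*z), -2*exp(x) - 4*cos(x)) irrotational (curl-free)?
No, ∇×F = (-y*cos(y*z) + 4*exp(y + z), 6*x**2*z + 2*exp(x) - 4*sin(x), 3*sin(y))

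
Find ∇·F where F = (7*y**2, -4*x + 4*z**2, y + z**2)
2*z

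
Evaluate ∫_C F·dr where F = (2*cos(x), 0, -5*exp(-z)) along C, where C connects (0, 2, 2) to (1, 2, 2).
2*sin(1)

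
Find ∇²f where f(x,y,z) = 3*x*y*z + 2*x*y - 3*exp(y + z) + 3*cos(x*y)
-3*x**2*cos(x*y) - 3*y**2*cos(x*y) - 6*exp(y + z)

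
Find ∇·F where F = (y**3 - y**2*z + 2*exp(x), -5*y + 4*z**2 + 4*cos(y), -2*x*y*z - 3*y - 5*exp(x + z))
-2*x*y + 2*exp(x) - 5*exp(x + z) - 4*sin(y) - 5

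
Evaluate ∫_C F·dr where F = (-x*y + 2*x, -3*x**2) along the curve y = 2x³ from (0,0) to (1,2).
-3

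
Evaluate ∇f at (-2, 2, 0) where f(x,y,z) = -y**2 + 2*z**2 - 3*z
(0, -4, -3)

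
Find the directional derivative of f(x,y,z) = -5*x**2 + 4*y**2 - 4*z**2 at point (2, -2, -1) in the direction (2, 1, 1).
-8*sqrt(6)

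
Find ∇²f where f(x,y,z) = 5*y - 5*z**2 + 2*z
-10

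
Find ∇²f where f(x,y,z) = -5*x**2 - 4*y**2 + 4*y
-18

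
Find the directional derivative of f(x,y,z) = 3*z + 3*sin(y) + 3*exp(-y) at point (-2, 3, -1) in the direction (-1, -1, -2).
sqrt(6)*(-2*exp(3) + 1 - exp(3)*cos(3))*exp(-3)/2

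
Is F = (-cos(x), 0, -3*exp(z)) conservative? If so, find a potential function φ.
Yes, F is conservative. φ = -3*exp(z) - sin(x)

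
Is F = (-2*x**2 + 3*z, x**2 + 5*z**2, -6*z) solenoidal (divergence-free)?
No, ∇·F = -4*x - 6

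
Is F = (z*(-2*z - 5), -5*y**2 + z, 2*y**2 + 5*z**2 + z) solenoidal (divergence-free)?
No, ∇·F = -10*y + 10*z + 1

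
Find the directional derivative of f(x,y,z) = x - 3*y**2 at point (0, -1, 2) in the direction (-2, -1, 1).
-4*sqrt(6)/3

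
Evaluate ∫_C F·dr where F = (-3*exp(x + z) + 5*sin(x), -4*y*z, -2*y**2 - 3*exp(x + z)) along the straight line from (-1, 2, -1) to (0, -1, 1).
-15 - 3*E + 3*exp(-2) + 5*cos(1)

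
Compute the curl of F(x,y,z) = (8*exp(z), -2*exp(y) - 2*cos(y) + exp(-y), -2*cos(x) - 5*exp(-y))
(5*exp(-y), 8*exp(z) - 2*sin(x), 0)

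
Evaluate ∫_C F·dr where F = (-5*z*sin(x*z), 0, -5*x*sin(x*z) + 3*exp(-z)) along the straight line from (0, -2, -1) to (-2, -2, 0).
-3 + 3*E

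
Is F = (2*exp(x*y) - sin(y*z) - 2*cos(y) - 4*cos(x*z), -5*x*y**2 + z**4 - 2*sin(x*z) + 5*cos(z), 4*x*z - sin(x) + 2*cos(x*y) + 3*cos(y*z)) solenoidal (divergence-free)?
No, ∇·F = -10*x*y + 4*x + 2*y*exp(x*y) - 3*y*sin(y*z) + 4*z*sin(x*z)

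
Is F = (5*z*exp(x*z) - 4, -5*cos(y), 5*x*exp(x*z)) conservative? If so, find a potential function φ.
Yes, F is conservative. φ = -4*x + 5*exp(x*z) - 5*sin(y)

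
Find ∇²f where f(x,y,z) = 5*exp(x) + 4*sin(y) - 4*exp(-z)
5*exp(x) - 4*sin(y) - 4*exp(-z)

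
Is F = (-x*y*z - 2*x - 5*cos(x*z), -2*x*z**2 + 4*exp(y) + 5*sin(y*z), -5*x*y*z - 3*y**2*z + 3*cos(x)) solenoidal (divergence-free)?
No, ∇·F = -5*x*y - 3*y**2 - y*z + 5*z*sin(x*z) + 5*z*cos(y*z) + 4*exp(y) - 2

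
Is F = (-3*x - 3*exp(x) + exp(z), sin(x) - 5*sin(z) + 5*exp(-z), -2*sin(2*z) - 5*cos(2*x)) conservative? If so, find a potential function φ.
No, ∇×F = (5*cos(z) + 5*exp(-z), exp(z) - 10*sin(2*x), cos(x)) ≠ 0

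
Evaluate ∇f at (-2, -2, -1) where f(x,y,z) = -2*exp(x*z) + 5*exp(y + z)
(2*exp(2), 5*exp(-3), (5 + 4*exp(5))*exp(-3))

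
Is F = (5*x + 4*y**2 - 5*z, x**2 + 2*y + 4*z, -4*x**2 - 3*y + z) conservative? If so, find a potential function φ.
No, ∇×F = (-7, 8*x - 5, 2*x - 8*y) ≠ 0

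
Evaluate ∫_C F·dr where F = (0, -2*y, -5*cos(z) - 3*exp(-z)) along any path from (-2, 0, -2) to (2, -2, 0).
-3*exp(2) - 5*sin(2) - 1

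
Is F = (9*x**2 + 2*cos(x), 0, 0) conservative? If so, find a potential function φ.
Yes, F is conservative. φ = 3*x**3 + 2*sin(x)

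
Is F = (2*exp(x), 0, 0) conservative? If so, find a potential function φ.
Yes, F is conservative. φ = 2*exp(x)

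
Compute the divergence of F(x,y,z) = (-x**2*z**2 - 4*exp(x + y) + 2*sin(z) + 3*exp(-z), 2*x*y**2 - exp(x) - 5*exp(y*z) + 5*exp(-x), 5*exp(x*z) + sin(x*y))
4*x*y - 2*x*z**2 + 5*x*exp(x*z) - 5*z*exp(y*z) - 4*exp(x + y)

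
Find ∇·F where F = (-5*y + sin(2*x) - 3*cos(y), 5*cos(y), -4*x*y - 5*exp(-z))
-5*sin(y) + 2*cos(2*x) + 5*exp(-z)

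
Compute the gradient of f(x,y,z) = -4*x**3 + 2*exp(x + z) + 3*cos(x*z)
(-12*x**2 - 3*z*sin(x*z) + 2*exp(x + z), 0, -3*x*sin(x*z) + 2*exp(x + z))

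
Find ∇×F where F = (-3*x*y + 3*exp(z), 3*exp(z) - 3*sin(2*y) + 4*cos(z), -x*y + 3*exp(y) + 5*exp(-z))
(-x + 3*exp(y) - 3*exp(z) + 4*sin(z), y + 3*exp(z), 3*x)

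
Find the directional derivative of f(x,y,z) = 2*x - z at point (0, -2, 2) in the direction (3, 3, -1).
7*sqrt(19)/19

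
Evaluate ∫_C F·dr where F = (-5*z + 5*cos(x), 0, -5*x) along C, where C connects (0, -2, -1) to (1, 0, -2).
5*sin(1) + 10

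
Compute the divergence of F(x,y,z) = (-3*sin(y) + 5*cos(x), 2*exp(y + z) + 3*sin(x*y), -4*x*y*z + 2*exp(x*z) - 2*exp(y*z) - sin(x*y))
-4*x*y + 2*x*exp(x*z) + 3*x*cos(x*y) - 2*y*exp(y*z) + 2*exp(y + z) - 5*sin(x)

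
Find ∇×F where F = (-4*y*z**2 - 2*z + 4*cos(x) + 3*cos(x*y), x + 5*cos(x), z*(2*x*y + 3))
(2*x*z, -10*y*z - 2, 3*x*sin(x*y) + 4*z**2 - 5*sin(x) + 1)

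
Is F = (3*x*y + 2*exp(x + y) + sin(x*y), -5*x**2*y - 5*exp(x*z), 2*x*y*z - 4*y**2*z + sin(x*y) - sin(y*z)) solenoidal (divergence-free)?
No, ∇·F = -5*x**2 + 2*x*y - 4*y**2 + y*cos(x*y) - y*cos(y*z) + 3*y + 2*exp(x + y)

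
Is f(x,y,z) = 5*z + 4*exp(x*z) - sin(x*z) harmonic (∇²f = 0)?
No, ∇²f = (x**2 + z**2)*(4*exp(x*z) + sin(x*z))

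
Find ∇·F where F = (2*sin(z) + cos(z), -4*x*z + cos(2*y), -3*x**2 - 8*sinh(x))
-2*sin(2*y)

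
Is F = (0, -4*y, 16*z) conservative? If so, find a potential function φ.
Yes, F is conservative. φ = -2*y**2 + 8*z**2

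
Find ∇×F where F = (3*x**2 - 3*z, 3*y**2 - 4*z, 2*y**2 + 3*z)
(4*y + 4, -3, 0)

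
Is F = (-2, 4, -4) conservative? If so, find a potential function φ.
Yes, F is conservative. φ = -2*x + 4*y - 4*z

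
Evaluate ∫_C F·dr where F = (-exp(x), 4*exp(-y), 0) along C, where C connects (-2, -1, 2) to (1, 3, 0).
(-4 + E + 3*exp(4))*exp(-3)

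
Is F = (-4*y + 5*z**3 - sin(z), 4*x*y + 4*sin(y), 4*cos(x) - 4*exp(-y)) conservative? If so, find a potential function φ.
No, ∇×F = (4*exp(-y), 15*z**2 + 4*sin(x) - cos(z), 4*y + 4) ≠ 0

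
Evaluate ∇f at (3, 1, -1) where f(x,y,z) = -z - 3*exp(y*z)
(0, 3*exp(-1), -3*exp(-1) - 1)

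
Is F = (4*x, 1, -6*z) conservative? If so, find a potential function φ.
Yes, F is conservative. φ = 2*x**2 + y - 3*z**2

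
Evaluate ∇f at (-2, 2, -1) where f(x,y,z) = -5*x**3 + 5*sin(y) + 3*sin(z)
(-60, 5*cos(2), 3*cos(1))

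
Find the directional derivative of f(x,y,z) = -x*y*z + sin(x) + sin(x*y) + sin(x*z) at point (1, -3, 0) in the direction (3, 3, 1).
sqrt(19)*(3*cos(1) + 4 - 6*cos(3))/19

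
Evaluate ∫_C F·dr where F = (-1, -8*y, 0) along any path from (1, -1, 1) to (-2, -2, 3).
-9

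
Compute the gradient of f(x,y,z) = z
(0, 0, 1)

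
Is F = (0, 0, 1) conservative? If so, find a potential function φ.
Yes, F is conservative. φ = z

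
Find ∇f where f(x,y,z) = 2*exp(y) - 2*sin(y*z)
(0, -2*z*cos(y*z) + 2*exp(y), -2*y*cos(y*z))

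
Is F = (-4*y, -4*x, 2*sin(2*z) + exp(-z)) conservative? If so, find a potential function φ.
Yes, F is conservative. φ = -4*x*y - cos(2*z) - exp(-z)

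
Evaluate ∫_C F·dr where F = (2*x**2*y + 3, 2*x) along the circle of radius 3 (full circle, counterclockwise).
-45*pi/2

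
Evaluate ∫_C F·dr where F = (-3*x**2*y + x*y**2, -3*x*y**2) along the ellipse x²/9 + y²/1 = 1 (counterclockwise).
18*pi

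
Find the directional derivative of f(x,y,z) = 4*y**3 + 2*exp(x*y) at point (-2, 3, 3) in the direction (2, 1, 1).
sqrt(6)*(4/3 + 18*exp(6))*exp(-6)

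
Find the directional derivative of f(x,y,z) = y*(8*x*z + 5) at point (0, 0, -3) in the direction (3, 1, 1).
5*sqrt(11)/11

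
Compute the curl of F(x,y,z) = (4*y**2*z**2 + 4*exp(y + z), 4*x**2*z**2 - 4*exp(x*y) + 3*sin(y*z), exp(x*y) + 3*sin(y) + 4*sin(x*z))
(-8*x**2*z + x*exp(x*y) - 3*y*cos(y*z) + 3*cos(y), 8*y**2*z - y*exp(x*y) - 4*z*cos(x*z) + 4*exp(y + z), 8*x*z**2 - 8*y*z**2 - 4*y*exp(x*y) - 4*exp(y + z))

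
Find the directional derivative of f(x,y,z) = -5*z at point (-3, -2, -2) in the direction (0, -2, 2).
-5*sqrt(2)/2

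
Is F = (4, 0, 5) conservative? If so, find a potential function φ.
Yes, F is conservative. φ = 4*x + 5*z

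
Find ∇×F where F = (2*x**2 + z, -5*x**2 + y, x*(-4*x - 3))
(0, 8*x + 4, -10*x)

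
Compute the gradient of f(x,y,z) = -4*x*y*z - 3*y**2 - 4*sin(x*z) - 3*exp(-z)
(-4*z*(y + cos(x*z)), -4*x*z - 6*y, (-4*x*(y + cos(x*z))*exp(z) + 3)*exp(-z))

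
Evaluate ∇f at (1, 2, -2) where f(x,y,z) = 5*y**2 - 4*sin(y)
(0, 20 - 4*cos(2), 0)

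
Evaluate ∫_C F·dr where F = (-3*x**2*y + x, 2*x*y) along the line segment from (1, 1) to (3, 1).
-22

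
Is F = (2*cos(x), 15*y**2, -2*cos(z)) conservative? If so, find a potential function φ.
Yes, F is conservative. φ = 5*y**3 + 2*sin(x) - 2*sin(z)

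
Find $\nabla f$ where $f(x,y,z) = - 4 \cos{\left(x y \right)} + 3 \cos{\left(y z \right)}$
(4*y*sin(x*y), 4*x*sin(x*y) - 3*z*sin(y*z), -3*y*sin(y*z))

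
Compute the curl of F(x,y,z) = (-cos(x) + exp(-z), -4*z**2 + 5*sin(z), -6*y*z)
(2*z - 5*cos(z), -exp(-z), 0)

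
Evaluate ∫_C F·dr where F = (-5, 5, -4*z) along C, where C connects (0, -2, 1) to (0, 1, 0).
17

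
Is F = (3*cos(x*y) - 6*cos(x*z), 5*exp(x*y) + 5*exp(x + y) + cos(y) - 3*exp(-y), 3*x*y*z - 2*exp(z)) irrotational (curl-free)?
No, ∇×F = (3*x*z, 6*x*sin(x*z) - 3*y*z, 3*x*sin(x*y) + 5*y*exp(x*y) + 5*exp(x + y))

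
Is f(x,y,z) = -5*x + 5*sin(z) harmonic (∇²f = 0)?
No, ∇²f = -5*sin(z)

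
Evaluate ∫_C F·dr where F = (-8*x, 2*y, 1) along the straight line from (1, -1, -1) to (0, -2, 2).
10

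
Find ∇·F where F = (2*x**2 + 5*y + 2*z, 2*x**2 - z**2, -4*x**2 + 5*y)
4*x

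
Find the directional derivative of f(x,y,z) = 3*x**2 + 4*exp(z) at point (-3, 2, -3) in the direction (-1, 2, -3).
3*sqrt(14)*(-2 + 3*exp(3))*exp(-3)/7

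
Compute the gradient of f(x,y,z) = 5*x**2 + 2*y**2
(10*x, 4*y, 0)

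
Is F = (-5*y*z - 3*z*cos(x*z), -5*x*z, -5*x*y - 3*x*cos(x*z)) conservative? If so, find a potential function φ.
Yes, F is conservative. φ = -5*x*y*z - 3*sin(x*z)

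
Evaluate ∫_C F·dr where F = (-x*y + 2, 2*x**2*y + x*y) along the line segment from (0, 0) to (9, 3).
657/2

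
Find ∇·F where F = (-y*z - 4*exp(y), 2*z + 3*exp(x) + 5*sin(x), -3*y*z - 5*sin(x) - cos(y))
-3*y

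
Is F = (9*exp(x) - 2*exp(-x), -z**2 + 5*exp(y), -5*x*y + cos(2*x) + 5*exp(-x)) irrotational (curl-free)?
No, ∇×F = (-5*x + 2*z, 5*y + 2*sin(2*x) + 5*exp(-x), 0)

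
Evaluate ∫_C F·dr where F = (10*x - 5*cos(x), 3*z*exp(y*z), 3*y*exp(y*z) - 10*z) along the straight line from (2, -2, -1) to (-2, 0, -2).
-3*exp(2) - 12 + 10*sin(2)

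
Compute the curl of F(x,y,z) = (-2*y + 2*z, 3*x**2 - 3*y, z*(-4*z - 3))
(0, 2, 6*x + 2)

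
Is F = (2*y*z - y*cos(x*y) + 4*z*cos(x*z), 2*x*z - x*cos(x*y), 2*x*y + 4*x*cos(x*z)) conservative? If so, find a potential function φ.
Yes, F is conservative. φ = 2*x*y*z - sin(x*y) + 4*sin(x*z)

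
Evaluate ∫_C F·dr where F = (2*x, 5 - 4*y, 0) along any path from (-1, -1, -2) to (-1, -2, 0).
-11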